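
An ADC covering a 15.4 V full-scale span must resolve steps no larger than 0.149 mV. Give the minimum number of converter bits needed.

Number of steps required ≥ 15.4 V / 0.149 mV = 103355.70.
Need 2^N ≥ 103355.70; 2^16 = 65536, 2^17 = 131072.
Minimum N = 17.

17 bits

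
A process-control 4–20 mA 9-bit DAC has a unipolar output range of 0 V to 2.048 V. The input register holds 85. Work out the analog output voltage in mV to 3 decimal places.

LSB = 2.048 V / 2^9 = 4.000 mV.
V_out = 0 + 85 × 0.004 V = 0.34 V.
= 340.000 mV.

340.000 mV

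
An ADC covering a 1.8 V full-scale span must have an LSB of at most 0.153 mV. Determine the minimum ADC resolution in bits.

14 bits

Number of steps required ≥ 1.8 V / 0.153 mV = 11764.71.
Need 2^N ≥ 11764.71; 2^13 = 8192, 2^14 = 16384.
Minimum N = 14.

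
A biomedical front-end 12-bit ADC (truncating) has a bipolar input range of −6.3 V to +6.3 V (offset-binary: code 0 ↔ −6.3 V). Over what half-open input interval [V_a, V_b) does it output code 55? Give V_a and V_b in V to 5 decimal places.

[-6.13081 V, -6.12773 V)

LSB = 12.6/2^12 = 3.076 mV.
V_a = V_low + 55·LSB = -6.13081 V; V_b = V_low + 56·LSB = -6.12773 V.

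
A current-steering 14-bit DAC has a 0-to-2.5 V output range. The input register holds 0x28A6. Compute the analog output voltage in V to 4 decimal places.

LSB = 2.5 V / 2^14 = 152.59 µV.
Code 0x28A6 = 10406 decimal.
V_out = 0 + 10406 × 0.000152588 V = 1.58783 V.

1.5878 V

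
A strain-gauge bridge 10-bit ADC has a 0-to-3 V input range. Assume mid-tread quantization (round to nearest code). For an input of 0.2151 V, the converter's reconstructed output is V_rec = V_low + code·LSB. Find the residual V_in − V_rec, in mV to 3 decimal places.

LSB = 3/2^10 = 2.930 mV.
(0.2151 − 0)/0.00292969 = 73.4208; round gives code 73.
Code 73 maps back to 0 + 73×0.00292969 V = 0.21386719 V.
Error = 0.2151 − 0.21386719 = 0.00123281 V = 1.233 mV.

1.233 mV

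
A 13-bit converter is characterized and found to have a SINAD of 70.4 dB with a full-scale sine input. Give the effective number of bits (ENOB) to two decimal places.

ENOB = (SINAD − 1.76) / 6.02 = (70.4 − 1.76)/6.02 = 11.402.

11.40 bits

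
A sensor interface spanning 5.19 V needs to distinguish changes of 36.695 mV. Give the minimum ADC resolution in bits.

8 bits

Number of steps required ≥ 5.19 V / 36.695 mV = 141.44.
Need 2^N ≥ 141.44; 2^7 = 128, 2^8 = 256.
Minimum N = 8.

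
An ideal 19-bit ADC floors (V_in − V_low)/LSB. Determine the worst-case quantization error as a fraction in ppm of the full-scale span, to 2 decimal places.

1.91 ppm

Truncating → worst-case error = 1 LSB = V_FS/2^19, so 1e+06/524288 = 1.90735 ppm of full scale.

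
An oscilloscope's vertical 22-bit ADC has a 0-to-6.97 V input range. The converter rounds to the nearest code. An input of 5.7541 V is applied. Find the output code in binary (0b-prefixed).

code 0b1101001101010111011010 (decimal 3462618)

Full-scale span = 6.97 V; LSB = 6.97/2^22 = 1.66 µV.
(V_in − V_low)/LSB = (5.7541 − 0) / 1.66178e-06 = 3462617.596.
So the output code is 3462618.
In binary (0b-prefixed): 0b1101001101010111011010.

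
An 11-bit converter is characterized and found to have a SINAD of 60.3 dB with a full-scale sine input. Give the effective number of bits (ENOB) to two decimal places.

ENOB = (SINAD − 1.76) / 6.02 = (60.3 − 1.76)/6.02 = 9.724.

9.72 bits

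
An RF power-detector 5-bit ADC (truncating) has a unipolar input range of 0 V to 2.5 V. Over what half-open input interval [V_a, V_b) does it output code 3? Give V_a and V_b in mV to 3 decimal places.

[234.375 mV, 312.500 mV)

LSB = 2.5/2^5 = 78.125 mV.
V_a = V_low + 3·LSB = 0.234375 V; V_b = V_low + 4·LSB = 0.3125 V.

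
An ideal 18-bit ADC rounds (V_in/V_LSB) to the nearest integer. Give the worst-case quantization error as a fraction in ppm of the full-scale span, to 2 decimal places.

Rounding → worst-case error = ½ LSB = V_FS/2^19, so 1e+06/524288 = 1.90735 ppm of full scale.

1.91 ppm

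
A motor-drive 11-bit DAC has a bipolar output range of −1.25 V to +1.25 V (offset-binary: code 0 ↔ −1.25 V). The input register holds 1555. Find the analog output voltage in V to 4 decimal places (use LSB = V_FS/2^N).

0.6482 V

LSB = 2.5 V / 2^11 = 1.221 mV.
V_out = (−1.25) + 1555 × 0.0012207 V = 0.648193 V.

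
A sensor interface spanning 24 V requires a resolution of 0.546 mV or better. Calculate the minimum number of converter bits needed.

16 bits

Number of steps required ≥ 24 V / 0.546 mV = 43956.04.
Need 2^N ≥ 43956.04; 2^15 = 32768, 2^16 = 65536.
Minimum N = 16.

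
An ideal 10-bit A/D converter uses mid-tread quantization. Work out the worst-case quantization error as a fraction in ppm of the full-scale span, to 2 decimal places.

488.28 ppm

Rounding → worst-case error = ½ LSB = V_FS/2^11, so 1e+06/2048 = 488.281 ppm of full scale.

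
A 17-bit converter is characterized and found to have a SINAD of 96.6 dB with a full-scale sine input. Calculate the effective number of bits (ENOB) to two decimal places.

15.75 bits

ENOB = (SINAD − 1.76) / 6.02 = (96.6 − 1.76)/6.02 = 15.754.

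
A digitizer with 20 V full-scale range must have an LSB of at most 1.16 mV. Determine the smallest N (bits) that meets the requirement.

15 bits

Number of steps required ≥ 20 V / 1.16 mV = 17241.38.
Need 2^N ≥ 17241.38; 2^14 = 16384, 2^15 = 32768.
Minimum N = 15.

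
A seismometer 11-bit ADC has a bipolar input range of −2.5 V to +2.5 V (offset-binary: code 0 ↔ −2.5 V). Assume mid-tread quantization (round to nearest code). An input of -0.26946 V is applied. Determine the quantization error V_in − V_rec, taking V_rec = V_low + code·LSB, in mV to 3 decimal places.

-0.905 mV

Step size: 5 V ÷ 2^11 = 2.441 mV.
(V_in − V_low)/LSB = (-0.26946 − (−2.5))/0.00244141 = 913.6292 → code 914 (round).
Reconstructed: -0.26855469 V.
V_in − V_rec = -0.000905312 V = -0.905 mV.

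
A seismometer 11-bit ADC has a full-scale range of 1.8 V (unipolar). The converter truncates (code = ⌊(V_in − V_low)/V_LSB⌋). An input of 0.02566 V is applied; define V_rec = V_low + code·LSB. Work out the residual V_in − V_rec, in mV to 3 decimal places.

0.172 mV

LSB = 1.8/2^11 = 0.879 mV.
Scaled input = 29.1954 LSBs, so code = 29.
V_rec = 0 + 29·0.000878906 = 0.025488281 V.
Difference: 0.000171719 V → 0.172 mV.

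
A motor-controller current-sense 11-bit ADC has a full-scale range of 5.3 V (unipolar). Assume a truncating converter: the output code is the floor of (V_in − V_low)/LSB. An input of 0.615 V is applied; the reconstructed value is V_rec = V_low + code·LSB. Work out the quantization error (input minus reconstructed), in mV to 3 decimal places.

Step size: 5.3 V ÷ 2^11 = 2.588 mV.
(V_in − V_low)/LSB = (0.615 − 0)/0.00258789 = 237.6453 → code 237 (floor).
Reconstructed: 0.61333008 V.
Error = 0.615 − 0.61333008 = 0.00166992 V = 1.670 mV.

1.670 mV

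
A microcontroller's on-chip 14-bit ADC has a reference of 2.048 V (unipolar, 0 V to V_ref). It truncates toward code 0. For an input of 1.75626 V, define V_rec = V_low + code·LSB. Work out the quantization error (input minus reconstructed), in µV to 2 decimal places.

10.00 µV

Step size: 2.048 V ÷ 2^14 = 125.00 µV.
(V_in − V_low)/LSB = (1.75626 − 0)/0.000125 = 14050.0800 → code 14050 (floor).
Reconstructed: 1.75625 V.
Error = 1.75626 − 1.75625 = 1e-05 V = 10.00 µV.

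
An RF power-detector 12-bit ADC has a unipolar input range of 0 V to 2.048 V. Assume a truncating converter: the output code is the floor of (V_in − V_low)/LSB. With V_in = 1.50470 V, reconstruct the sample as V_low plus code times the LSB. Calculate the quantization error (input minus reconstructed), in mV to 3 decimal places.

0.200 mV

Step size: 2.048 V ÷ 2^12 = 0.500 mV.
(V_in − V_low)/LSB = (1.50470 − 0)/0.0005 = 3009.4000 → code 3009 (floor).
Reconstructed: 1.5045 V.
V_in − V_rec = 0.0002 V = 0.200 mV.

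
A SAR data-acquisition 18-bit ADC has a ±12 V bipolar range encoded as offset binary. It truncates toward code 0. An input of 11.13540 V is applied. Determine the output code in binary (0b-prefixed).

code 0b111101101100011100 (decimal 252700)

LSB = 24 V / 262144 = 91.55 µV.
(V_in − V_low)/LSB = (11.13540 − (−12)) / 9.15527e-05 = 252700.262.
So the output code is 252700.
In binary (0b-prefixed): 0b111101101100011100.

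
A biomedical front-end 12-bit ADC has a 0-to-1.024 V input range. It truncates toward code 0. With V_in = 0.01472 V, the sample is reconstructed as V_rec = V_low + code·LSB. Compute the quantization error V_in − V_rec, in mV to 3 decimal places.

0.220 mV

Step size: 1.024 V ÷ 2^12 = 250.00 µV.
(V_in − V_low)/LSB = (0.01472 − 0)/0.00025 = 58.8800 → code 58 (floor).
V_rec = 0 + 58·0.00025 = 0.0145 V.
Error = 0.01472 − 0.0145 = 0.00022 V = 0.220 mV.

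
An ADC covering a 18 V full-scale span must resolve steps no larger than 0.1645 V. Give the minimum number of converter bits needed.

Number of steps required ≥ 18 V / 0.1645 V = 109.42.
Need 2^N ≥ 109.42; 2^6 = 64, 2^7 = 128.
Minimum N = 7.

7 bits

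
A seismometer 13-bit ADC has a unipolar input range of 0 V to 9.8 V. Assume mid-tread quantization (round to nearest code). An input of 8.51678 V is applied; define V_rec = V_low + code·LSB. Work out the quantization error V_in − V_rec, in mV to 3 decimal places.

0.398 mV

One LSB is 9.8 V / 8192 = 1.196 mV.
(V_in − V_low)/LSB = (8.51678 − 0)/0.00119629 = 7119.3328 → code 7119 (round).
Reconstructed: 8.5163818 V.
Error = 8.51678 − 8.5163818 = 0.000398164 V = 0.398 mV.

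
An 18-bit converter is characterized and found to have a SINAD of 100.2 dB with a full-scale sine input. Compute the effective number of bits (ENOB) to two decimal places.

ENOB = (SINAD − 1.76) / 6.02 = (100.2 − 1.76)/6.02 = 16.352.

16.35 bits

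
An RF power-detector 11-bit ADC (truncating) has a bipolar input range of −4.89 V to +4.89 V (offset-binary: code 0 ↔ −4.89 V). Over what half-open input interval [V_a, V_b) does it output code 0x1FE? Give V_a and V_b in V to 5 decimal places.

LSB = 9.78/2^11 = 4.775 mV.
Code 0x1FE = 510 decimal.
V_a = V_low + 510·LSB = -2.45455 V; V_b = V_low + 511·LSB = -2.44978 V.

[-2.45455 V, -2.44978 V)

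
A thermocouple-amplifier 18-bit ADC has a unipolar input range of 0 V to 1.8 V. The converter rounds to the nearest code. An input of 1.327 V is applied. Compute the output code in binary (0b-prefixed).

LSB = 1.8 V / 262144 = 6.87 µV.
Input sits at 193258.382 steps above V_low.
round(193258.382) = 193258.
In binary (0b-prefixed): 0b101111001011101010.

code 0b101111001011101010 (decimal 193258)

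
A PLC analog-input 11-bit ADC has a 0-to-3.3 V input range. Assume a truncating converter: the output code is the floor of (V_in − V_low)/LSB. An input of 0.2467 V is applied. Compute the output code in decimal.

LSB = 3.3 V / 2048 = 1.611 mV.
(V_in − V_low)/LSB = (0.2467 − 0) / 0.00161133 = 153.104.
⌊·⌋(153.104) = 153.

code 153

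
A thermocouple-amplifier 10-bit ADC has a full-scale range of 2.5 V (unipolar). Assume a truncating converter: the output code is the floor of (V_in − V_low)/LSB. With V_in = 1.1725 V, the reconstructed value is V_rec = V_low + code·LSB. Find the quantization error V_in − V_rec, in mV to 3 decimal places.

0.625 mV

Step size: 2.5 V ÷ 2^10 = 2.441 mV.
Scaled input = 480.2560 LSBs, so code = 480.
Code 480 maps back to 0 + 480×0.00244141 V = 1.171875 V.
Difference: 0.000625 V → 0.625 mV.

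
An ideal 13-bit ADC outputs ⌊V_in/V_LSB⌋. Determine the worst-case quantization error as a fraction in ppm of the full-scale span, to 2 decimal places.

Truncating → worst-case error = 1 LSB = V_FS/2^13, so 1e+06/8192 = 122.07 ppm of full scale.

122.07 ppm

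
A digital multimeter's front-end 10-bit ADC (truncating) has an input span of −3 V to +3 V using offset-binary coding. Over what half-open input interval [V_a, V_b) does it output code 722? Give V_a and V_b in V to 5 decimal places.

LSB = 6/2^10 = 5.859 mV.
V_a = V_low + 722·LSB = 1.23047 V; V_b = V_low + 723·LSB = 1.23633 V.

[1.23047 V, 1.23633 V)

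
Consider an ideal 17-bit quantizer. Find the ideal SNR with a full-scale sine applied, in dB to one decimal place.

SNR ≈ 6.02·N + 1.76 dB = 6.02·17 + 1.76 = 104.10 dB.

104.1 dB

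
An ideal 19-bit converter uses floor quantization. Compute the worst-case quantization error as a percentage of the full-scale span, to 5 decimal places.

Truncating → worst-case error = 1 LSB = V_FS/2^19, so 100/524288 = 0.000190735 % of full scale.

0.00019 %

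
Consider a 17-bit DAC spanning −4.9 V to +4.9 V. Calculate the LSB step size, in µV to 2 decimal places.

74.77 µV

Full-scale span = 9.8 V.
LSB = 9.8 / 2^17 = 9.8 / 131072 = 7.47681e-05 V = 74.77 µV.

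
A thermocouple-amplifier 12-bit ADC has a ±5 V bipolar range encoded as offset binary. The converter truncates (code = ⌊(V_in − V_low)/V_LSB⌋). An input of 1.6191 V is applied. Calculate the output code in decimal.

LSB = 10 V / 4096 = 2.441 mV.
(1.6191 − (−5)) / 0.00244141 = 2711.183 LSBs.
So the output code is 2711.

code 2711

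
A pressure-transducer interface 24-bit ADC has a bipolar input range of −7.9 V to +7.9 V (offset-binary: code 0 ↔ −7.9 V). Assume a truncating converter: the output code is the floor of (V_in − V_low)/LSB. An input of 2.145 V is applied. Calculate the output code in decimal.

code 10666274

Full-scale span = 15.8 V; LSB = 15.8/2^24 = 0.94 µV.
Input sits at 10666274.349 steps above V_low.
Floor → code 10666274.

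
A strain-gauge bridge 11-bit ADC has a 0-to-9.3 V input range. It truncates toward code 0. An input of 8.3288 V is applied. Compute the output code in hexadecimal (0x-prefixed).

code 0x72A (decimal 1834)

Full-scale span = 9.3 V; LSB = 9.3/2^11 = 4.541 mV.
(8.3288 − 0) / 0.00454102 = 1834.127 LSBs.
Floor → code 1834.
In hexadecimal (0x-prefixed): 0x72A.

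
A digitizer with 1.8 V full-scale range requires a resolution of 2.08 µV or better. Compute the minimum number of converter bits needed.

20 bits

Number of steps required ≥ 1.8 V / 2.08 µV = 865384.62.
Need 2^N ≥ 865384.62; 2^19 = 524288, 2^20 = 1048576.
Minimum N = 20.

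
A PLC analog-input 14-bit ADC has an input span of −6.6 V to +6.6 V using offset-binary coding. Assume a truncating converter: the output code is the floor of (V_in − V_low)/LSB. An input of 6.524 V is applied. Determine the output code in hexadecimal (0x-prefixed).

code 0x3FA1 (decimal 16289)

Full-scale span = 13.2 V; LSB = 13.2/2^14 = 0.806 mV.
(6.524 − (−6.6)) / 0.000805664 = 16289.668 LSBs.
So the output code is 16289.
In hexadecimal (0x-prefixed): 0x3FA1.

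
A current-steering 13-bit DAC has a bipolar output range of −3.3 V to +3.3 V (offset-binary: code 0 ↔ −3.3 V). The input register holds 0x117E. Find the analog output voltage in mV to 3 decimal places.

307.764 mV

LSB = 6.6 V / 2^13 = 0.806 mV.
Code 0x117E = 4478 decimal.
V_out = (−3.3) + 4478 × 0.000805664 V = 0.307764 V.
= 307.764 mV.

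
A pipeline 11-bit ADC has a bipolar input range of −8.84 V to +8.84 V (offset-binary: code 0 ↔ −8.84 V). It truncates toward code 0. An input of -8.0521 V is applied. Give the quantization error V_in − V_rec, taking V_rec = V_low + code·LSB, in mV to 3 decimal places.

LSB = 17.68/2^11 = 8.633 mV.
(V_in − V_low)/LSB = (-8.0521 − (−8.84))/0.00863281 = 91.2681 → code 91 (floor).
V_rec = (−8.84) + 91·0.00863281 = -8.0544141 V.
Error = -8.0521 − (−8.0544141) = 0.00231406 V = 2.314 mV.

2.314 mV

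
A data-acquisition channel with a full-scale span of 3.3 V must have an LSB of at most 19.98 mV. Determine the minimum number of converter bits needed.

Number of steps required ≥ 3.3 V / 19.98 mV = 165.17.
Need 2^N ≥ 165.17; 2^7 = 128, 2^8 = 256.
Minimum N = 8.

8 bits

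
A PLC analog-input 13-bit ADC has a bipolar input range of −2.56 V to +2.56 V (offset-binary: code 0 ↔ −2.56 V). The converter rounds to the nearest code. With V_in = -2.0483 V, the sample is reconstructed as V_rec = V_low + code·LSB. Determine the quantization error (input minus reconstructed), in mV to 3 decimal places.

One LSB is 5.12 V / 8192 = 0.625 mV.
Scaled input = 818.7200 LSBs, so code = 819.
Code 819 maps back to (−2.56) + 819×0.000625 V = -2.048125 V.
Difference: -0.000175 V → -0.175 mV.

-0.175 mV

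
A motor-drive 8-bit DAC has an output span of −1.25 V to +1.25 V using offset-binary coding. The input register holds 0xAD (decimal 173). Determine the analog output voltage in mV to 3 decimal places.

439.453 mV

LSB = 2.5 V / 2^8 = 9.766 mV.
Code 0xAD = 173 decimal.
V_out = (−1.25) + 173 × 0.00976562 V = 0.439453 V.
= 439.453 mV.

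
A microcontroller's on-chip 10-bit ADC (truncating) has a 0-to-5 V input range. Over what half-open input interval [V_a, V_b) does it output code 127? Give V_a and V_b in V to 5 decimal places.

[0.62012 V, 0.62500 V)

LSB = 5/2^10 = 4.883 mV.
V_a = V_low + 127·LSB = 0.620117 V; V_b = V_low + 128·LSB = 0.625 V.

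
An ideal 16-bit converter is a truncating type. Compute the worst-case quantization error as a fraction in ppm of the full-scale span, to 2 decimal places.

Truncating → worst-case error = 1 LSB = V_FS/2^16, so 1e+06/65536 = 15.2588 ppm of full scale.

15.26 ppm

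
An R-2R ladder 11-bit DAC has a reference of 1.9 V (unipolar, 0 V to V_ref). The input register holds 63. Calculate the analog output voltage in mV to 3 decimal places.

58.447 mV

LSB = 1.9 V / 2^11 = 0.928 mV.
V_out = 0 + 63 × 0.000927734 V = 0.0584473 V.
= 58.447 mV.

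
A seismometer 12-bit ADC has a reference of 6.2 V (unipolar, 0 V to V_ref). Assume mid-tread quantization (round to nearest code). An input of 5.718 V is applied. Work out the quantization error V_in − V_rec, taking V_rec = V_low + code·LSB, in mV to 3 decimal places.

-0.652 mV

LSB = 6.2/2^12 = 1.514 mV.
(5.718 − 0)/0.00151367 = 3777.5690; round gives code 3778.
Code 3778 maps back to 0 + 3778×0.00151367 V = 5.7186523 V.
Error = 5.718 − 5.7186523 = -0.000652344 V = -0.652 mV.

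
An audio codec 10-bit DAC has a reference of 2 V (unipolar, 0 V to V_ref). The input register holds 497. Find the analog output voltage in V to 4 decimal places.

LSB = 2 V / 2^10 = 1.953 mV.
V_out = 0 + 497 × 0.00195312 V = 0.970703 V.

0.9707 V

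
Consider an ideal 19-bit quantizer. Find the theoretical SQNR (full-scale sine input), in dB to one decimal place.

SNR ≈ 6.02·N + 1.76 dB = 6.02·19 + 1.76 = 116.14 dB.

116.1 dB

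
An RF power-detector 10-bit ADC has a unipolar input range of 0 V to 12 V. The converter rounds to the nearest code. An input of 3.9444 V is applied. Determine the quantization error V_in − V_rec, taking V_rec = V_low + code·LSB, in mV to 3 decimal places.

Step size: 12 V ÷ 2^10 = 11.719 mV.
(3.9444 − 0)/0.0117188 = 336.5888; round gives code 337.
Code 337 maps back to 0 + 337×0.0117188 V = 3.9492188 V.
Error = 3.9444 − 3.9492188 = -0.00481875 V = -4.819 mV.

-4.819 mV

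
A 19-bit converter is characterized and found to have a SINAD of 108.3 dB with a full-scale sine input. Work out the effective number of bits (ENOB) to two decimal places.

ENOB = (SINAD − 1.76) / 6.02 = (108.3 − 1.76)/6.02 = 17.698.

17.70 bits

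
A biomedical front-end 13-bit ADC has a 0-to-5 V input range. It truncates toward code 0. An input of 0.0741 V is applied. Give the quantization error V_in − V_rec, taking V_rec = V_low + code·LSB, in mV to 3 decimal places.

One LSB is 5 V / 8192 = 0.610 mV.
(0.0741 − 0)/0.000610352 = 121.4054; ⌊·⌋ gives code 121.
Code 121 maps back to 0 + 121×0.000610352 V = 0.073852539 V.
Difference: 0.000247461 V → 0.247 mV.

0.247 mV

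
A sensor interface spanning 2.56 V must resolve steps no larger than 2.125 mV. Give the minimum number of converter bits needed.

Number of steps required ≥ 2.56 V / 2.125 mV = 1204.71.
Need 2^N ≥ 1204.71; 2^10 = 1024, 2^11 = 2048.
Minimum N = 11.

11 bits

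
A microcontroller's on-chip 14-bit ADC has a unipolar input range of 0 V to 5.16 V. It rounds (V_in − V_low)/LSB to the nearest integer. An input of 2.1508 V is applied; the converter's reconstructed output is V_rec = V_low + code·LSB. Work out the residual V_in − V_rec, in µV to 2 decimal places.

65.14 µV

Step size: 5.16 V ÷ 2^14 = 314.94 µV.
(2.1508 − 0)/0.000314941 = 6829.2068; round gives code 6829.
V_rec = 0 + 6829·0.000314941 = 2.1507349 V.
Difference: 6.51367e-05 V → 65.14 µV.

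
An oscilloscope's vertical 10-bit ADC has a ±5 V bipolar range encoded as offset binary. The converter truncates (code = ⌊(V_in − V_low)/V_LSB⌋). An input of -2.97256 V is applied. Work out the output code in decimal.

LSB = 10 V / 1024 = 9.766 mV.
(V_in − V_low)/LSB = (-2.97256 − (−5)) / 0.00976562 = 207.610.
So the output code is 207.

code 207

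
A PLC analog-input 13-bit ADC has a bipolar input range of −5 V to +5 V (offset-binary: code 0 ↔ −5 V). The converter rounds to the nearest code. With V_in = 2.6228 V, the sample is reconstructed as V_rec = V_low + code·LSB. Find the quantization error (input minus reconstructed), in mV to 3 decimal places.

LSB = 10/2^13 = 1.221 mV.
(V_in − V_low)/LSB = (2.6228 − (−5))/0.0012207 = 6244.5978 → code 6245 (round).
V_rec = (−5) + 6245·0.0012207 = 2.623291 V.
V_in − V_rec = -0.000491016 V = -0.491 mV.

-0.491 mV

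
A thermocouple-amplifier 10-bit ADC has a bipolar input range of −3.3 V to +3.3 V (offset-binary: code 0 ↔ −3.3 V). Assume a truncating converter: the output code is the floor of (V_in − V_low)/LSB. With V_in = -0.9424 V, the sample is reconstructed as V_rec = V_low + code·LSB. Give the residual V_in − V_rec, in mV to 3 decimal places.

One LSB is 6.6 V / 1024 = 6.445 mV.
(V_in − V_low)/LSB = (-0.9424 − (−3.3))/0.00644531 = 365.7852 → code 365 (floor).
Reconstructed: -0.94746094 V.
Error = -0.9424 − (−0.94746094) = 0.00506094 V = 5.061 mV.

5.061 mV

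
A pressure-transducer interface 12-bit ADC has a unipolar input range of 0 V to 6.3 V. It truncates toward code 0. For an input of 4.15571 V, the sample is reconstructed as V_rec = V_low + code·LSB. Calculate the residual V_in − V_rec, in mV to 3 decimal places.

One LSB is 6.3 V / 4096 = 1.538 mV.
(4.15571 − 0)/0.00153809 = 2701.8711; ⌊·⌋ gives code 2701.
V_rec = 0 + 2701·0.00153809 = 4.1543701 V.
Error = 4.15571 − 4.1543701 = 0.00133988 V = 1.340 mV.

1.340 mV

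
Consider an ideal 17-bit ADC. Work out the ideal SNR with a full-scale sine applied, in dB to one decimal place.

104.1 dB

SNR ≈ 6.02·N + 1.76 dB = 6.02·17 + 1.76 = 104.10 dB.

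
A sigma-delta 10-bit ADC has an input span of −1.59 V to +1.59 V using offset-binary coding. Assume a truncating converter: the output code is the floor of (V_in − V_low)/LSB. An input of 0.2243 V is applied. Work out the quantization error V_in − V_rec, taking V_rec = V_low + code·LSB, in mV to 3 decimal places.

0.706 mV

One LSB is 3.18 V / 1024 = 3.105 mV.
(0.2243 − (−1.59))/0.00310547 = 584.2274; ⌊·⌋ gives code 584.
Reconstructed: 0.22359375 V.
Difference: 0.00070625 V → 0.706 mV.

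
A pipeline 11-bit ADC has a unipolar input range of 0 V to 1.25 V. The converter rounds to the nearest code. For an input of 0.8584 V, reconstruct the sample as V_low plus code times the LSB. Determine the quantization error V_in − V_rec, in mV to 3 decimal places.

Step size: 1.25 V ÷ 2^11 = 0.610 mV.
(V_in − V_low)/LSB = (0.8584 − 0)/0.000610352 = 1406.4026 → code 1406 (round).
V_rec = 0 + 1406·0.000610352 = 0.8581543 V.
V_in − V_rec = 0.000245703 V = 0.246 mV.

0.246 mV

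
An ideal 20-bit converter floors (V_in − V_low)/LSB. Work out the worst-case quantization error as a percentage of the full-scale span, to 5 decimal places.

Truncating → worst-case error = 1 LSB = V_FS/2^20, so 100/1048576 = 9.53674e-05 % of full scale.

0.00010 %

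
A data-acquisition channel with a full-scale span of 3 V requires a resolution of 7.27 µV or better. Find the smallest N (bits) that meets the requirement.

19 bits

Number of steps required ≥ 3 V / 7.27 µV = 412654.75.
Need 2^N ≥ 412654.75; 2^18 = 262144, 2^19 = 524288.
Minimum N = 19.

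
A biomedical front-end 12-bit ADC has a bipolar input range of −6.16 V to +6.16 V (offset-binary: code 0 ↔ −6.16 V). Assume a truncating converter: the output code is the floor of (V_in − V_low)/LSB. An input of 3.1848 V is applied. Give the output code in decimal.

code 3106

LSB = 12.32 V / 4096 = 3.008 mV.
(V_in − V_low)/LSB = (3.1848 − (−6.16)) / 0.00300781 = 3106.843.
Floor → code 3106.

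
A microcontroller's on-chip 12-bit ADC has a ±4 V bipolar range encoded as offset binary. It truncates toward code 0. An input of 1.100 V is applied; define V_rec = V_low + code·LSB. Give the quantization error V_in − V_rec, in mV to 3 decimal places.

0.391 mV

LSB = 8/2^12 = 1.953 mV.
(V_in − V_low)/LSB = (1.100 − (−4))/0.00195312 = 2611.2000 → code 2611 (floor).
V_rec = (−4) + 2611·0.00195312 = 1.0996094 V.
Difference: 0.000390625 V → 0.391 mV.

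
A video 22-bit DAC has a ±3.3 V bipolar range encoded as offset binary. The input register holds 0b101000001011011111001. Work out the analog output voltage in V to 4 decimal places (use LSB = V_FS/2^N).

LSB = 6.6 V / 2^22 = 1.57 µV.
Code 0b101000001011011111001 = 1316601 decimal.
V_out = (−3.3) + 1316601 × 1.57356e-06 V = -1.22825 V.

-1.2282 V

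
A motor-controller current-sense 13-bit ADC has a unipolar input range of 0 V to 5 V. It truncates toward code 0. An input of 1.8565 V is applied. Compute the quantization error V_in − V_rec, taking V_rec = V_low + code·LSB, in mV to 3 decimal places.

0.421 mV

LSB = 5/2^13 = 0.610 mV.
(1.8565 − 0)/0.000610352 = 3041.6896; ⌊·⌋ gives code 3041.
V_rec = 0 + 3041·0.000610352 = 1.8560791 V.
Difference: 0.000420898 V → 0.421 mV.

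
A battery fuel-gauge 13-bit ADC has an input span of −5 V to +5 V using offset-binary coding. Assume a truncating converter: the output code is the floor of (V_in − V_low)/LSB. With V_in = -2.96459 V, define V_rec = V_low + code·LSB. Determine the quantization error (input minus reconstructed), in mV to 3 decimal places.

0.498 mV

One LSB is 10 V / 8192 = 1.221 mV.
Scaled input = 1667.4079 LSBs, so code = 1667.
Reconstructed: -2.9650879 V.
V_in − V_rec = 0.000497891 V = 0.498 mV.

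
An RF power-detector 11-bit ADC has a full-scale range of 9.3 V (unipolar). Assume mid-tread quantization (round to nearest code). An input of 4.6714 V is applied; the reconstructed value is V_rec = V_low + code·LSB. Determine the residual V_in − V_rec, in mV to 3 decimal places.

-1.305 mV

Step size: 9.3 V ÷ 2^11 = 4.541 mV.
(V_in − V_low)/LSB = (4.6714 − 0)/0.00454102 = 1028.7126 → code 1029 (round).
V_rec = 0 + 1029·0.00454102 = 4.6727051 V.
Difference: -0.00130508 V → -1.305 mV.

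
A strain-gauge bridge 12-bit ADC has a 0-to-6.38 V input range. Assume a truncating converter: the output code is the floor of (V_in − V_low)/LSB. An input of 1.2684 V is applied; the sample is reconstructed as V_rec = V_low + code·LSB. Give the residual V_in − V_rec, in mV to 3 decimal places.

LSB = 6.38/2^12 = 1.558 mV.
(1.2684 − 0)/0.00155762 = 814.3208; ⌊·⌋ gives code 814.
Reconstructed: 1.2679004 V.
V_in − V_rec = 0.000499609 V = 0.500 mV.

0.500 mV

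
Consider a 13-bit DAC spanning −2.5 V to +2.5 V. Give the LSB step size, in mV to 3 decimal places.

Full-scale span = 5 V.
LSB = 5 / 2^13 = 5 / 8192 = 0.000610352 V = 0.610 mV.

0.610 mV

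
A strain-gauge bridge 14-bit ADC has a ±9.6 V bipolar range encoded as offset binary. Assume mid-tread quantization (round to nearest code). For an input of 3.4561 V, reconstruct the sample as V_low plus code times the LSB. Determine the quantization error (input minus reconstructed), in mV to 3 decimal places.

Step size: 19.2 V ÷ 2^14 = 1.172 mV.
(V_in − V_low)/LSB = (3.4561 − (−9.6))/0.00117187 = 11141.2053 → code 11141 (round).
V_rec = (−9.6) + 11141·0.00117187 = 3.4558594 V.
V_in − V_rec = 0.000240625 V = 0.241 mV.

0.241 mV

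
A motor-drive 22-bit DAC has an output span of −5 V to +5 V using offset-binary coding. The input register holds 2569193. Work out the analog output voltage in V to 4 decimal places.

1.1254 V

LSB = 10 V / 2^22 = 2.38 µV.
V_out = (−5) + 2569193 × 2.38419e-06 V = 1.12543 V.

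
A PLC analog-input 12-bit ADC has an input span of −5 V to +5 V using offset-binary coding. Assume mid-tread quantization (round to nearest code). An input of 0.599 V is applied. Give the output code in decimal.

code 2293

Full-scale span = 10 V; LSB = 10/2^12 = 2.441 mV.
(V_in − V_low)/LSB = (0.599 − (−5)) / 0.00244141 = 2293.350.
Round → code 2293.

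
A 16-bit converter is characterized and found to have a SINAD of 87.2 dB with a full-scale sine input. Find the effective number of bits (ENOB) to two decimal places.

ENOB = (SINAD − 1.76) / 6.02 = (87.2 − 1.76)/6.02 = 14.193.

14.19 bits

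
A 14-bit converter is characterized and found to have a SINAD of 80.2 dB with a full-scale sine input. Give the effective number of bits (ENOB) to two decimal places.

13.03 bits

ENOB = (SINAD − 1.76) / 6.02 = (80.2 − 1.76)/6.02 = 13.030.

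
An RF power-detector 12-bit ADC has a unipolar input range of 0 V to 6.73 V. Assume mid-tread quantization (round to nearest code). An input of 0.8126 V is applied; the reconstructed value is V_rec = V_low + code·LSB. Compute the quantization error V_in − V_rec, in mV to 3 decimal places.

LSB = 6.73/2^12 = 1.643 mV.
(0.8126 − 0)/0.00164307 = 494.5631; round gives code 495.
Reconstructed: 0.81331787 V.
Difference: -0.000717871 V → -0.718 mV.

-0.718 mV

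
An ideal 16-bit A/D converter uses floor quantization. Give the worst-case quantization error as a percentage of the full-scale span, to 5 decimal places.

Truncating → worst-case error = 1 LSB = V_FS/2^16, so 100/65536 = 0.00152588 % of full scale.

0.00153 %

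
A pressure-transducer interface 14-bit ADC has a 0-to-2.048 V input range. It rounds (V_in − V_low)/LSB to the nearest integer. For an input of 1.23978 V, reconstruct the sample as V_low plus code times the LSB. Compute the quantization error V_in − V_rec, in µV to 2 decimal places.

30.00 µV

Step size: 2.048 V ÷ 2^14 = 125.00 µV.
Scaled input = 9918.2400 LSBs, so code = 9918.
V_rec = 0 + 9918·0.000125 = 1.23975 V.
Error = 1.23978 − 1.23975 = 3e-05 V = 30.00 µV.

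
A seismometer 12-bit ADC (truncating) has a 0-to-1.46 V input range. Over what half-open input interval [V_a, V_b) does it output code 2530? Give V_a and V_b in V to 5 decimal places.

LSB = 1.46/2^12 = 356.45 µV.
V_a = V_low + 2530·LSB = 0.901807 V; V_b = V_low + 2531·LSB = 0.902163 V.

[0.90181 V, 0.90216 V)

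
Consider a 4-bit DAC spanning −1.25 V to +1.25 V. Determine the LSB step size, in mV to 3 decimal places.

156.250 mV

Full-scale span = 2.5 V.
LSB = 2.5 / 2^4 = 2.5 / 16 = 0.15625 V = 156.250 mV.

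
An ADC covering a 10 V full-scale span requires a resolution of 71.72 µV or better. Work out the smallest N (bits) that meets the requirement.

18 bits

Number of steps required ≥ 10 V / 71.72 µV = 139431.12.
Need 2^N ≥ 139431.12; 2^17 = 131072, 2^18 = 262144.
Minimum N = 18.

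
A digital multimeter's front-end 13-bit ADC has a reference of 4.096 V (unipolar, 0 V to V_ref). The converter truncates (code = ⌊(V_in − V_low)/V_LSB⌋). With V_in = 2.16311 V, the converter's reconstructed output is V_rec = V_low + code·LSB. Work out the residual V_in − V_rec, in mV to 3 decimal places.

One LSB is 4.096 V / 8192 = 0.500 mV.
(V_in − V_low)/LSB = (2.16311 − 0)/0.0005 = 4326.2200 → code 4326 (floor).
Code 4326 maps back to 0 + 4326×0.0005 V = 2.163 V.
Error = 2.16311 − 2.163 = 0.00011 V = 0.110 mV.

0.110 mV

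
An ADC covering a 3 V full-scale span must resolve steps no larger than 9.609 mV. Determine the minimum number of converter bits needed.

9 bits

Number of steps required ≥ 3 V / 9.609 mV = 312.21.
Need 2^N ≥ 312.21; 2^8 = 256, 2^9 = 512.
Minimum N = 9.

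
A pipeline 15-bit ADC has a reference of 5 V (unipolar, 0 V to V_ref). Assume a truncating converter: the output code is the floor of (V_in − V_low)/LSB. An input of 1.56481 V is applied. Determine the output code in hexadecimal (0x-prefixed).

code 0x280F (decimal 10255)

LSB = 5 V / 32768 = 152.59 µV.
Input sits at 10255.139 steps above V_low.
Floor → code 10255.
In hexadecimal (0x-prefixed): 0x280F.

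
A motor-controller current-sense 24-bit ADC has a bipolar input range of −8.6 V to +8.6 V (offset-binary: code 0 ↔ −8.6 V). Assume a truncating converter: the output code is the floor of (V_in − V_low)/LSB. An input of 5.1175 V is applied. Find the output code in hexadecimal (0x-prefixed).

code 0xCC2ADD (decimal 13380317)

Full-scale span = 17.2 V; LSB = 17.2/2^24 = 1.03 µV.
Input sits at 13380317.470 steps above V_low.
So the output code is 13380317.
In hexadecimal (0x-prefixed): 0xCC2ADD.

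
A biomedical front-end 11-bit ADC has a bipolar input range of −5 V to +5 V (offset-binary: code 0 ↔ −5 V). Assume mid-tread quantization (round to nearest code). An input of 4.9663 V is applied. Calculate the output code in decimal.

LSB = 10 V / 2048 = 4.883 mV.
Input sits at 2041.098 steps above V_low.
Round → code 2041.

code 2041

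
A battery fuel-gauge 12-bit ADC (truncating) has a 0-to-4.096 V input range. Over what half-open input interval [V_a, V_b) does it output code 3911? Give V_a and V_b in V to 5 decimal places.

LSB = 4.096/2^12 = 1.000 mV.
V_a = V_low + 3911·LSB = 3.911 V; V_b = V_low + 3912·LSB = 3.912 V.

[3.91100 V, 3.91200 V)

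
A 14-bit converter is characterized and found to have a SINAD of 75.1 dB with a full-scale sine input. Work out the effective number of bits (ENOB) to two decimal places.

ENOB = (SINAD − 1.76) / 6.02 = (75.1 − 1.76)/6.02 = 12.183.

12.18 bits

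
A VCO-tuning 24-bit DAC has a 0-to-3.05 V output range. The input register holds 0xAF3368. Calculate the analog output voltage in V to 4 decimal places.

2.0874 V

LSB = 3.05 V / 2^24 = 0.18 µV.
Code 0xAF3368 = 11481960 decimal.
V_out = 0 + 11481960 × 1.81794e-07 V = 2.08735 V.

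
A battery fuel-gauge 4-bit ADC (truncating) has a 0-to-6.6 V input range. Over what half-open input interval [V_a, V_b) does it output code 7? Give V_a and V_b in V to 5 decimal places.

[2.88750 V, 3.30000 V)

LSB = 6.6/2^4 = 412.500 mV.
V_a = V_low + 7·LSB = 2.8875 V; V_b = V_low + 8·LSB = 3.3 V.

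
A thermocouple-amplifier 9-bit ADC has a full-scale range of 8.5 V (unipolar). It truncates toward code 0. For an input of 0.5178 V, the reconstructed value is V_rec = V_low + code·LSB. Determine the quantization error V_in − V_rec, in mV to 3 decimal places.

LSB = 8.5/2^9 = 16.602 mV.
(V_in − V_low)/LSB = (0.5178 − 0)/0.0166016 = 31.1898 → code 31 (floor).
Reconstructed: 0.51464844 V.
V_in − V_rec = 0.00315156 V = 3.152 mV.

3.152 mV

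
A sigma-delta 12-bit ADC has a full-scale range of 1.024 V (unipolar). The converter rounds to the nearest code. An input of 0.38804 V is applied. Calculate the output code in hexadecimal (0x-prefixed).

Full-scale span = 1.024 V; LSB = 1.024/2^12 = 250.00 µV.
(V_in − V_low)/LSB = (0.38804 − 0) / 0.00025 = 1552.160.
round(1552.160) = 1552.
In hexadecimal (0x-prefixed): 0x610.

code 0x610 (decimal 1552)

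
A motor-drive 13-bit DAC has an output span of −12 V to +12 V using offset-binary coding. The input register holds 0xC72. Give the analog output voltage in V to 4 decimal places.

LSB = 24 V / 2^13 = 2.930 mV.
Code 0xC72 = 3186 decimal.
V_out = (−12) + 3186 × 0.00292969 V = -2.66602 V.

-2.6660 V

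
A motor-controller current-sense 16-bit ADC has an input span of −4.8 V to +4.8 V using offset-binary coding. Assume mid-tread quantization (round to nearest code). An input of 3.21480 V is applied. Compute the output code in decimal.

code 54714

With 65536 levels over 9.6 V, one step is 146.48 µV.
(3.21480 − (−4.8)) / 0.000146484 = 54714.368 LSBs.
So the output code is 54714.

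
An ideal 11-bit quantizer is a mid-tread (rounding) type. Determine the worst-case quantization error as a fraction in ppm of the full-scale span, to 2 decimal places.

244.14 ppm

Rounding → worst-case error = ½ LSB = V_FS/2^12, so 1e+06/4096 = 244.141 ppm of full scale.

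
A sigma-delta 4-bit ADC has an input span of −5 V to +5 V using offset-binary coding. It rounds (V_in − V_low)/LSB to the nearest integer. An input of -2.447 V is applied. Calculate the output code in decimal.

code 4

LSB = 10 V / 16 = 0.6250 V.
(V_in − V_low)/LSB = (-2.447 − (−5)) / 0.625 = 4.085.
Round → code 4.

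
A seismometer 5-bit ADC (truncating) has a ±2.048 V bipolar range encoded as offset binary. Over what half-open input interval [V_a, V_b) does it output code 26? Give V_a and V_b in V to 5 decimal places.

[1.28000 V, 1.40800 V)

LSB = 4.096/2^5 = 128.000 mV.
V_a = V_low + 26·LSB = 1.28 V; V_b = V_low + 27·LSB = 1.408 V.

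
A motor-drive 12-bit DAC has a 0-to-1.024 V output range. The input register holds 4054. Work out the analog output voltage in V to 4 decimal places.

1.0135 V

LSB = 1.024 V / 2^12 = 250.00 µV.
V_out = 0 + 4054 × 0.00025 V = 1.0135 V.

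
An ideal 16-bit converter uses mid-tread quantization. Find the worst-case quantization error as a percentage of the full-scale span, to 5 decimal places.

0.00076 %

Rounding → worst-case error = ½ LSB = V_FS/2^17, so 100/131072 = 0.000762939 % of full scale.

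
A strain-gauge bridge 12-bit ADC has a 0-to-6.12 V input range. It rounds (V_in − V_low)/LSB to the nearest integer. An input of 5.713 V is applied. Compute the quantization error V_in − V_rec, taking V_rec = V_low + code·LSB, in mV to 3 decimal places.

LSB = 6.12/2^12 = 1.494 mV.
(5.713 − 0)/0.00149414 = 3823.6026; round gives code 3824.
Reconstructed: 5.7135938 V.
Error = 5.713 − 5.7135938 = -0.00059375 V = -0.594 mV.

-0.594 mV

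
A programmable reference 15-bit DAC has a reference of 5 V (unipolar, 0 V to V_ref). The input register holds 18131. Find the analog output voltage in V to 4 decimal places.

LSB = 5 V / 2^15 = 152.59 µV.
V_out = 0 + 18131 × 0.000152588 V = 2.76657 V.

2.7666 V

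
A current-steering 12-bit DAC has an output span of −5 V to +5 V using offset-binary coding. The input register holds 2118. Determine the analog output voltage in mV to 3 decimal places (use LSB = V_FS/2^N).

170.898 mV

LSB = 10 V / 2^12 = 2.441 mV.
V_out = (−5) + 2118 × 0.00244141 V = 0.170898 V.
= 170.898 mV.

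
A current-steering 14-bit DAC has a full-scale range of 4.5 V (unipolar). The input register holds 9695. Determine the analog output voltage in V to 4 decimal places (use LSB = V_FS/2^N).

2.6628 V

LSB = 4.5 V / 2^14 = 274.66 µV.
V_out = 0 + 9695 × 0.000274658 V = 2.66281 V.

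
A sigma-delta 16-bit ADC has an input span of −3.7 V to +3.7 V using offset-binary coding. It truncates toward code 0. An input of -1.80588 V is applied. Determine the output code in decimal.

code 16774

With 65536 levels over 7.4 V, one step is 112.92 µV.
Input sits at 16774.736 steps above V_low.
Floor → code 16774.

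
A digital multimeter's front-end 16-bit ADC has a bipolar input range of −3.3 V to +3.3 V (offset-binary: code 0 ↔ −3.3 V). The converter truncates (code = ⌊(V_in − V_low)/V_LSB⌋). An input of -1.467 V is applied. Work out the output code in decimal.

code 18201

LSB = 6.6 V / 65536 = 100.71 µV.
Input sits at 18201.135 steps above V_low.
So the output code is 18201.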